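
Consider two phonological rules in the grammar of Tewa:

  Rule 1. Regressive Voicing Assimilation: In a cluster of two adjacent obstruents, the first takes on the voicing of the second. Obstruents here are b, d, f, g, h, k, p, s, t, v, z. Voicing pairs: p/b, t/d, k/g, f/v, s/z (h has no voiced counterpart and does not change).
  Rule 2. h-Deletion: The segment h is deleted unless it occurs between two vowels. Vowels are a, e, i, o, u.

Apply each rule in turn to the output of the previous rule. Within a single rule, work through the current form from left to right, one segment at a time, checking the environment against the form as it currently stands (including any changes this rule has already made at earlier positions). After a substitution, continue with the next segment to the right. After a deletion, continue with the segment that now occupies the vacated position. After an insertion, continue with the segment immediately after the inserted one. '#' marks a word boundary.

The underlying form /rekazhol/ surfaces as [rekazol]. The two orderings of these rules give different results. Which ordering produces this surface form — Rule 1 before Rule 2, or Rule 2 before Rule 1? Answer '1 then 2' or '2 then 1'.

2 then 1

Order 1 then 2:
  1 Regressive Voicing Assimilation: [rekazhol] → [rekashol]
  2 h-Deletion: [rekashol] → [rekasol]
  result: [rekasol]
Order 2 then 1:
  2 h-Deletion: [rekazhol] → [rekazol]
  1 Regressive Voicing Assimilation: no change — [rekazol]
  result: [rekazol]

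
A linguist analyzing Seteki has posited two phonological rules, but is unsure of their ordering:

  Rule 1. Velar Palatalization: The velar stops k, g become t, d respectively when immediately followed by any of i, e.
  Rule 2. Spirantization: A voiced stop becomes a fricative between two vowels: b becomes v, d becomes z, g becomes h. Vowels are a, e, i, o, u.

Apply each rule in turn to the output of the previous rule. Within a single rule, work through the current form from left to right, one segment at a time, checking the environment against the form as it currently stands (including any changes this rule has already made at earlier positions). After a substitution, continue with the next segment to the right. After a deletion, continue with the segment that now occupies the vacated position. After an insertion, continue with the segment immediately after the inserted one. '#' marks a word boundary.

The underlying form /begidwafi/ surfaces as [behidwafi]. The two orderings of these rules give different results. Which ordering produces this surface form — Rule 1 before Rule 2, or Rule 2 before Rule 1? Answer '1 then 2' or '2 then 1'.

Order 1 then 2:
  1 Velar Palatalization: [begidwafi] → [bedidwafi]
  2 Spirantization: [bedidwafi] → [bezidwafi]
  result: [bezidwafi]
Order 2 then 1:
  2 Spirantization: [begidwafi] → [behidwafi]
  1 Velar Palatalization: no change — [behidwafi]
  result: [behidwafi]

2 then 1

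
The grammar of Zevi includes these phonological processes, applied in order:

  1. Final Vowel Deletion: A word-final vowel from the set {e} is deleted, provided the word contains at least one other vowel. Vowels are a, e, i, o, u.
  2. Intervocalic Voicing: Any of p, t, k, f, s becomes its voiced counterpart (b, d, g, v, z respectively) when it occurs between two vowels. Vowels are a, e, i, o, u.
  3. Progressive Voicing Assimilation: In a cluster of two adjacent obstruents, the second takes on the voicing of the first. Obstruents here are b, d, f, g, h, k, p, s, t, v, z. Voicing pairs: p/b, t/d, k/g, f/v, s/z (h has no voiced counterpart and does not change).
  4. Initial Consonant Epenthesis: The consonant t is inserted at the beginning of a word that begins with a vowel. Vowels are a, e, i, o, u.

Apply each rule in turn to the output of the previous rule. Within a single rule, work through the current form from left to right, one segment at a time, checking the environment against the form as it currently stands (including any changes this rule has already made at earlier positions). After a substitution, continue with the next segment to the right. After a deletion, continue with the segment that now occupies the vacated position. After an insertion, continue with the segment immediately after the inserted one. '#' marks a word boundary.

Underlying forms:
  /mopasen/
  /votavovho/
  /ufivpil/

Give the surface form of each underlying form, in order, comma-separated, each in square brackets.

[mobazen], [vodavovho], [tuvivbil]

/mopasen/:
  1 Final Vowel Deletion: no change — [mopasen]
  2 Intervocalic Voicing: [mopasen] → [mobazen]
  3 Progressive Voicing Assimilation: no change — [mobazen]
  4 Initial Consonant Epenthesis: no change — [mobazen]
/votavovho/:
  1 Final Vowel Deletion: no change — [votavovho]
  2 Intervocalic Voicing: [votavovho] → [vodavovho]
  3 Progressive Voicing Assimilation: no change — [vodavovho]
  4 Initial Consonant Epenthesis: no change — [vodavovho]
/ufivpil/:
  1 Final Vowel Deletion: no change — [ufivpil]
  2 Intervocalic Voicing: [ufivpil] → [uvivpil]
  3 Progressive Voicing Assimilation: [uvivpil] → [uvivbil]
  4 Initial Consonant Epenthesis: [uvivbil] → [tuvivbil]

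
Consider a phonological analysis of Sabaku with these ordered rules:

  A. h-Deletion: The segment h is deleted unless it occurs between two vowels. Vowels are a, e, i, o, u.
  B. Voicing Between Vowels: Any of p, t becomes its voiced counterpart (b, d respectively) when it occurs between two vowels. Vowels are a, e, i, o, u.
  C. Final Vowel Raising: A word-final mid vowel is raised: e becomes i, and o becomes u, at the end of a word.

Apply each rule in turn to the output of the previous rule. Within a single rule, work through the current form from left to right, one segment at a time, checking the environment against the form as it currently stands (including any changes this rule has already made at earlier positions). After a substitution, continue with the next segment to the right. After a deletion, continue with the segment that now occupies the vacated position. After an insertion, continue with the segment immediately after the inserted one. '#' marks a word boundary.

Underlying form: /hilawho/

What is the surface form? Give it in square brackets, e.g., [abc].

A h-Deletion: [hilawho] → [ilawo]
B Voicing Between Vowels: no change — [ilawo]
C Final Vowel Raising: [ilawo] → [ilawu]

[ilawu]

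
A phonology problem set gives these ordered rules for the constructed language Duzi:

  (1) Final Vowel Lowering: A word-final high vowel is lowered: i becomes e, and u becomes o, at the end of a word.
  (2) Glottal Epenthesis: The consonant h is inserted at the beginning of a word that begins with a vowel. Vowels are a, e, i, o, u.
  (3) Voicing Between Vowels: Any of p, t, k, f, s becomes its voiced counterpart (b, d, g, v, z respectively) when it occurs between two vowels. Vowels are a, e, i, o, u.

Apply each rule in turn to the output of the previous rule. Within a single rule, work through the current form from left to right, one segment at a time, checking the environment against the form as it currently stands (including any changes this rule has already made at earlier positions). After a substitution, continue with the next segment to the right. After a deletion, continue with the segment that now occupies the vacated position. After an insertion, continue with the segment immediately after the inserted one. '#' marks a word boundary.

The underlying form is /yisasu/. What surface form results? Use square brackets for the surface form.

[yizazo]

(1) Final Vowel Lowering: [yisasu] → [yisaso]
(2) Glottal Epenthesis: no change — [yisaso]
(3) Voicing Between Vowels: [yisaso] → [yizazo]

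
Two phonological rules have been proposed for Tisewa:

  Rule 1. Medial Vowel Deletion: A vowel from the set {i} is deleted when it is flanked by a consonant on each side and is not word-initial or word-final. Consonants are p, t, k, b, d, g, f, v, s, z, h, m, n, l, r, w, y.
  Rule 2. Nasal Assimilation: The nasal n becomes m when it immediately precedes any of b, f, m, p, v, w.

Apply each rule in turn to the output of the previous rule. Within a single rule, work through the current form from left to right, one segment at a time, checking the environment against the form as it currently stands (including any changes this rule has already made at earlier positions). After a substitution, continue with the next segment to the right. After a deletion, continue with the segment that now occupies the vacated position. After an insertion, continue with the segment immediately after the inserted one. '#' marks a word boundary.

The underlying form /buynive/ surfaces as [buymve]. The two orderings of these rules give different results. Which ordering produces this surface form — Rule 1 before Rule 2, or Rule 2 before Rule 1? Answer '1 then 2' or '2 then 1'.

Order 1 then 2:
  1 Medial Vowel Deletion: [buynive] → [buynve]
  2 Nasal Assimilation: [buynve] → [buymve]
  result: [buymve]
Order 2 then 1:
  2 Nasal Assimilation: no change — [buynive]
  1 Medial Vowel Deletion: [buynive] → [buynve]
  result: [buynve]

1 then 2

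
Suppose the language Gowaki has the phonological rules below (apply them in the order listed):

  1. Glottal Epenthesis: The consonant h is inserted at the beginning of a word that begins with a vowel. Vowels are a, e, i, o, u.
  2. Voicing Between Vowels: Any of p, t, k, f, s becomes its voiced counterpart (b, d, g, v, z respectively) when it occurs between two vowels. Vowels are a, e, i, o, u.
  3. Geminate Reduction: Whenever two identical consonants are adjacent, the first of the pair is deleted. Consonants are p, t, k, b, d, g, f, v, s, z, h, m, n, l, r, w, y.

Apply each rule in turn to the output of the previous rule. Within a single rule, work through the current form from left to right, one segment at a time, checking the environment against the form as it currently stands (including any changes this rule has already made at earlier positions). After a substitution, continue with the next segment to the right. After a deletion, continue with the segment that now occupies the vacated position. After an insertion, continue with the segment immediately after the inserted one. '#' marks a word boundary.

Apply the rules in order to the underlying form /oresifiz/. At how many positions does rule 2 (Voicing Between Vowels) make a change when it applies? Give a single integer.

1 Glottal Epenthesis: [oresifiz] → [horesifiz]
2 Voicing Between Vowels: [horesifiz] → [horeziviz]
3 Geminate Reduction: no change — [horeziviz]
Rule 2 changed 2 position(s).

2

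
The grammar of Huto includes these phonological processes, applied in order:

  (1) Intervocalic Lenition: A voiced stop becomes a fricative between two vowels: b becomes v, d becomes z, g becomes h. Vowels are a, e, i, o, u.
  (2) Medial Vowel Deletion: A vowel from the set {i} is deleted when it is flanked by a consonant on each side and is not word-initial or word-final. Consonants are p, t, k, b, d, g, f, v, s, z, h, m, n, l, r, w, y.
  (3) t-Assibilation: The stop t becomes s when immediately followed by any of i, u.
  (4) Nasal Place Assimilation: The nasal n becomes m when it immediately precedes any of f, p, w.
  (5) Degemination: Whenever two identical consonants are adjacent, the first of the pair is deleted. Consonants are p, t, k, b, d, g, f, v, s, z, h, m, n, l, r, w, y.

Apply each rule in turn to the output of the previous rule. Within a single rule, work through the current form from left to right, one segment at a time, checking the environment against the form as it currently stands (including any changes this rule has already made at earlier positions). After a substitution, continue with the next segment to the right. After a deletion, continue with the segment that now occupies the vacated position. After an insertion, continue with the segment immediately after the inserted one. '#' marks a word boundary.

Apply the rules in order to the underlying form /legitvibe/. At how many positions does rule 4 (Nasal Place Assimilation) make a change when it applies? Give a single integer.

0

(1) Intervocalic Lenition: [legitvibe] → [lehitvive]
(2) Medial Vowel Deletion: [lehitvive] → [lehtvve]
(3) t-Assibilation: no change — [lehtvve]
(4) Nasal Place Assimilation: no change — [lehtvve]
(5) Degemination: [lehtvve] → [lehtve]
Rule 4 changed 0 position(s).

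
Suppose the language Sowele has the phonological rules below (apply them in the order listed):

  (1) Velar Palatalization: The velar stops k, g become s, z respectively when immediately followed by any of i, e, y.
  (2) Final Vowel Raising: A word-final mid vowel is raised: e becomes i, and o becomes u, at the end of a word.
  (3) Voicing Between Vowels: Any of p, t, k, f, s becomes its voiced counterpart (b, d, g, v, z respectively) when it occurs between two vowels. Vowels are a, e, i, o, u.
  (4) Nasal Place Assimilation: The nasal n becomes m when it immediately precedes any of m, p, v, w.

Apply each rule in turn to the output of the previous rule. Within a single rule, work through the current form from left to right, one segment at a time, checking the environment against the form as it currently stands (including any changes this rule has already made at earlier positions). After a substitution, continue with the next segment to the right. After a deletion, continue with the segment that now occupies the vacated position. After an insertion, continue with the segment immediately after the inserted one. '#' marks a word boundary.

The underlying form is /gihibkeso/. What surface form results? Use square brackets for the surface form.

(1) Velar Palatalization: [gihibkeso] → [zihibseso]
(2) Final Vowel Raising: [zihibseso] → [zihibsesu]
(3) Voicing Between Vowels: [zihibsesu] → [zihibsezu]
(4) Nasal Place Assimilation: no change — [zihibsezu]

[zihibsezu]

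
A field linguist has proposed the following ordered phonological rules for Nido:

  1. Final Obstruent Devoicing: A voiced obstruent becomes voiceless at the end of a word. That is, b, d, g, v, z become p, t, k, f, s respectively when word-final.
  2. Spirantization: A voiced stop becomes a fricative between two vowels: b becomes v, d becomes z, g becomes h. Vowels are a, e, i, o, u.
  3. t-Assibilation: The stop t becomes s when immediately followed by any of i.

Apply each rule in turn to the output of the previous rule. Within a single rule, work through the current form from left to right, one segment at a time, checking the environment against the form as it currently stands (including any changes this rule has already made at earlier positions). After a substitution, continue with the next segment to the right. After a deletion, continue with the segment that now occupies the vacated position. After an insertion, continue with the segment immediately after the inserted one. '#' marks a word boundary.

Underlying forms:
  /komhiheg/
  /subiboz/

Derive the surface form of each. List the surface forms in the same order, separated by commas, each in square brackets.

/komhiheg/:
  1 Final Obstruent Devoicing: [komhiheg] → [komhihek]
  2 Spirantization: no change — [komhihek]
  3 t-Assibilation: no change — [komhihek]
/subiboz/:
  1 Final Obstruent Devoicing: [subiboz] → [subibos]
  2 Spirantization: [subibos] → [suvivos]
  3 t-Assibilation: no change — [suvivos]

[komhihek], [suvivos]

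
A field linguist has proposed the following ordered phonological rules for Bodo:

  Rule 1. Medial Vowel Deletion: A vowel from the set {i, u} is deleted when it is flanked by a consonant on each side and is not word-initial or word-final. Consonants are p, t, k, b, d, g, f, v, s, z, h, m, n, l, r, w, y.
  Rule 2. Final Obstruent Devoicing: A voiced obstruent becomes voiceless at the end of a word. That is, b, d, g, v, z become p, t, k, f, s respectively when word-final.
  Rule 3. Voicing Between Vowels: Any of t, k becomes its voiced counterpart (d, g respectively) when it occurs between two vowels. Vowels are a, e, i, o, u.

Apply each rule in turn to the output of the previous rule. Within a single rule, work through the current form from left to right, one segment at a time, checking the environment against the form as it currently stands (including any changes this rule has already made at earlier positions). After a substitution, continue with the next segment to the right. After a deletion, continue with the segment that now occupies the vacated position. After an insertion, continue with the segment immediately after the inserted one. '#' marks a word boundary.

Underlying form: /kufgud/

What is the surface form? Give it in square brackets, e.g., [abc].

Rule 1 Medial Vowel Deletion: [kufgud] → [kfgd]
Rule 2 Final Obstruent Devoicing: [kfgd] → [kfgt]
Rule 3 Voicing Between Vowels: no change — [kfgt]

[kfgt]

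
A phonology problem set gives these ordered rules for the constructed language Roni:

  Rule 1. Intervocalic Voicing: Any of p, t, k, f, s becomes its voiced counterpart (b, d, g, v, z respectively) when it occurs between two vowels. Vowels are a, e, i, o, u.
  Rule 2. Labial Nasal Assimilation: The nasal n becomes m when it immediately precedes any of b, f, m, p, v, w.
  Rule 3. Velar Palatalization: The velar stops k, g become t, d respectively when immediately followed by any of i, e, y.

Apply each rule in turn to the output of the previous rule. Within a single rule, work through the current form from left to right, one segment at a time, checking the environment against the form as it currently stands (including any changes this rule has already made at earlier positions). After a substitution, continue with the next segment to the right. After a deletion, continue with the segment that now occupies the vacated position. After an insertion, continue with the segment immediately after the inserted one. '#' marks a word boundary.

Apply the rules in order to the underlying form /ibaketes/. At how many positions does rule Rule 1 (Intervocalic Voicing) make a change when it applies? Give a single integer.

Rule 1 Intervocalic Voicing: [ibaketes] → [ibagedes]
Rule 2 Labial Nasal Assimilation: no change — [ibagedes]
Rule 3 Velar Palatalization: [ibagedes] → [ibadedes]
Rule Rule 1 changed 2 position(s).

2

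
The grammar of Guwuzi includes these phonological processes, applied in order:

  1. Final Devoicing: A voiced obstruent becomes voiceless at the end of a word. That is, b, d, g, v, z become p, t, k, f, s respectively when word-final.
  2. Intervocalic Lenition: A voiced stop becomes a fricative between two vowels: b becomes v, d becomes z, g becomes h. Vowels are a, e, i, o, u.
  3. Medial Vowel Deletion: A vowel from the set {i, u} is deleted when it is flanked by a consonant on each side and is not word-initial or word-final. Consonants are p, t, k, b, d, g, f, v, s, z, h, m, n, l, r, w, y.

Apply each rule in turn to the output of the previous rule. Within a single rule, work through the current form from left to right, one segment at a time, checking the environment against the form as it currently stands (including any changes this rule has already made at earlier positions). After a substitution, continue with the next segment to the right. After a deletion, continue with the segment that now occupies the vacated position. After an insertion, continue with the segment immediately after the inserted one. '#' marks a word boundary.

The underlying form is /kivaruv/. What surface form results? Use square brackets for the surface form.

[kvarf]

1 Final Devoicing: [kivaruv] → [kivaruf]
2 Intervocalic Lenition: no change — [kivaruf]
3 Medial Vowel Deletion: [kivaruf] → [kvarf]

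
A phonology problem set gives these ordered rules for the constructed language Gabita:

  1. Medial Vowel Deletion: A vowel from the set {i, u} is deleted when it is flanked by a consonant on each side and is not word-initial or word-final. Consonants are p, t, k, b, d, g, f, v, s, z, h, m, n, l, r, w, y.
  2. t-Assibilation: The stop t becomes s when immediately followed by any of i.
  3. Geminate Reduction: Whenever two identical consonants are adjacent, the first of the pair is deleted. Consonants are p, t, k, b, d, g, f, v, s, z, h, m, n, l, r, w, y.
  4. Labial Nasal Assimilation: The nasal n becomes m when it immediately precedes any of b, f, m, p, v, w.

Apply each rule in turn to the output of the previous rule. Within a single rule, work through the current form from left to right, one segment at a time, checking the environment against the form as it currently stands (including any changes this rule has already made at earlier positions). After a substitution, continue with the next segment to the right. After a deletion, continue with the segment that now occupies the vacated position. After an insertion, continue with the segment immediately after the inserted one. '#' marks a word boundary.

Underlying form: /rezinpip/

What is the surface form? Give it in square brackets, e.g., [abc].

[rezmp]

1 Medial Vowel Deletion: [rezinpip] → [reznpp]
2 t-Assibilation: no change — [reznpp]
3 Geminate Reduction: [reznpp] → [reznp]
4 Labial Nasal Assimilation: [reznp] → [rezmp]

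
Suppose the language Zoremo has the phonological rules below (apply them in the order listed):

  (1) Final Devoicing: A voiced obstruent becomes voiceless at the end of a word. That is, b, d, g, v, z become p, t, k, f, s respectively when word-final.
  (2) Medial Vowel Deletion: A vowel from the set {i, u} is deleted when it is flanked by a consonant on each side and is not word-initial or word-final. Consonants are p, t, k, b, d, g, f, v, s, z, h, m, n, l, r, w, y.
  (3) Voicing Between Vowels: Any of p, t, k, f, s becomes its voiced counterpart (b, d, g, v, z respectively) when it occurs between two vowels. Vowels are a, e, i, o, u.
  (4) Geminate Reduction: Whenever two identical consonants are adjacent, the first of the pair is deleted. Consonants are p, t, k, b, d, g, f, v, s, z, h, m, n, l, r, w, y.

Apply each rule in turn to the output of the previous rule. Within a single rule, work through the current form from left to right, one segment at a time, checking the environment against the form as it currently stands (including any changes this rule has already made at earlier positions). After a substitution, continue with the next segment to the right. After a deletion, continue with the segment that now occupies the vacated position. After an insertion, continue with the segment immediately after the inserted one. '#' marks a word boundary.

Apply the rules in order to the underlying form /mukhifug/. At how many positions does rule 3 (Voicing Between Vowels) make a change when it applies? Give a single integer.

(1) Final Devoicing: [mukhifug] → [mukhifuk]
(2) Medial Vowel Deletion: [mukhifuk] → [mkhfk]
(3) Voicing Between Vowels: no change — [mkhfk]
(4) Geminate Reduction: no change — [mkhfk]
Rule 3 changed 0 position(s).

0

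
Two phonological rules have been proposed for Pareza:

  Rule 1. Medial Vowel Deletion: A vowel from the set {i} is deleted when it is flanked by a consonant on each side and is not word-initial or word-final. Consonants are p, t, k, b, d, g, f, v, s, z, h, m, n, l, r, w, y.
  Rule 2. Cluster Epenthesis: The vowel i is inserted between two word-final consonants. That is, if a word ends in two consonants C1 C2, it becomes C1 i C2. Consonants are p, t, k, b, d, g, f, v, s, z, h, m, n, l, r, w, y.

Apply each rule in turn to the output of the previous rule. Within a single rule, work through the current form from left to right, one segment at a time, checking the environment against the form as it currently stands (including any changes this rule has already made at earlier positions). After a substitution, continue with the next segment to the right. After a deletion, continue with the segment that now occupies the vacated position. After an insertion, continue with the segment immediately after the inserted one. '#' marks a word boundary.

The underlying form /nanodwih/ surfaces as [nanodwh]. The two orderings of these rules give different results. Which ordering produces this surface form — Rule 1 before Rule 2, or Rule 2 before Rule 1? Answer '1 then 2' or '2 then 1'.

Order 1 then 2:
  1 Medial Vowel Deletion: [nanodwih] → [nanodwh]
  2 Cluster Epenthesis: [nanodwh] → [nanodwih]
  result: [nanodwih]
Order 2 then 1:
  2 Cluster Epenthesis: no change — [nanodwih]
  1 Medial Vowel Deletion: [nanodwih] → [nanodwh]
  result: [nanodwh]

2 then 1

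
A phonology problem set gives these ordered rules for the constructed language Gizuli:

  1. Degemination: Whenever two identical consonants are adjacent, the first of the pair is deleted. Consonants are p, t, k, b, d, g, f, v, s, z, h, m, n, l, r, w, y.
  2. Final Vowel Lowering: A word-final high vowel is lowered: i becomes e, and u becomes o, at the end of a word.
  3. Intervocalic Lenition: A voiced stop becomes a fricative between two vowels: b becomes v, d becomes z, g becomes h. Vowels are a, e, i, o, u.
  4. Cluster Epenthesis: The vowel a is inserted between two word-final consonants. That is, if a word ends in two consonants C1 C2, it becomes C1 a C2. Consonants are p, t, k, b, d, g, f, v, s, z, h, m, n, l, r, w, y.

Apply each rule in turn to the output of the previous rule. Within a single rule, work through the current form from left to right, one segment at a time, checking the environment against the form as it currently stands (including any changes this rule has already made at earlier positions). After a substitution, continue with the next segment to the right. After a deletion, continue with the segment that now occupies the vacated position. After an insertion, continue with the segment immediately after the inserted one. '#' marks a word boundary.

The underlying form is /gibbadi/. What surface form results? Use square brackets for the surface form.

1 Degemination: [gibbadi] → [gibadi]
2 Final Vowel Lowering: [gibadi] → [gibade]
3 Intervocalic Lenition: [gibade] → [givaze]
4 Cluster Epenthesis: no change — [givaze]

[givaze]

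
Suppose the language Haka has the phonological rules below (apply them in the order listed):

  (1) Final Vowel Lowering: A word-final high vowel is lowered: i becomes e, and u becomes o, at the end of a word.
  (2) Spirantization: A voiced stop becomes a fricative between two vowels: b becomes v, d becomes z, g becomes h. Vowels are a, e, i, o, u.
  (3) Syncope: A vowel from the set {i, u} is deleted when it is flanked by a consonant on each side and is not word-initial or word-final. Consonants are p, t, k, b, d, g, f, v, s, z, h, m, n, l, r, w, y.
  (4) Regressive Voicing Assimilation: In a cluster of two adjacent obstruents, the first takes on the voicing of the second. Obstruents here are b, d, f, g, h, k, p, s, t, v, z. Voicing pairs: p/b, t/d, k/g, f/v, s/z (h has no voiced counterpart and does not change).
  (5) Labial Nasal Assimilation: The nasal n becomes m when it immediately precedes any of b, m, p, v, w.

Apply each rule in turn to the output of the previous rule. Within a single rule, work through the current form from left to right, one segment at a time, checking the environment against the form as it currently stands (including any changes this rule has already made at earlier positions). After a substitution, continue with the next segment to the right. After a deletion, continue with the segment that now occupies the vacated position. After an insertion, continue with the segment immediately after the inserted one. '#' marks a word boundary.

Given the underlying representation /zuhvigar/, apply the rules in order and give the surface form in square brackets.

(1) Final Vowel Lowering: no change — [zuhvigar]
(2) Spirantization: [zuhvigar] → [zuhvihar]
(3) Syncope: [zuhvihar] → [zhvhar]
(4) Regressive Voicing Assimilation: [zhvhar] → [shfhar]
(5) Labial Nasal Assimilation: no change — [shfhar]

[shfhar]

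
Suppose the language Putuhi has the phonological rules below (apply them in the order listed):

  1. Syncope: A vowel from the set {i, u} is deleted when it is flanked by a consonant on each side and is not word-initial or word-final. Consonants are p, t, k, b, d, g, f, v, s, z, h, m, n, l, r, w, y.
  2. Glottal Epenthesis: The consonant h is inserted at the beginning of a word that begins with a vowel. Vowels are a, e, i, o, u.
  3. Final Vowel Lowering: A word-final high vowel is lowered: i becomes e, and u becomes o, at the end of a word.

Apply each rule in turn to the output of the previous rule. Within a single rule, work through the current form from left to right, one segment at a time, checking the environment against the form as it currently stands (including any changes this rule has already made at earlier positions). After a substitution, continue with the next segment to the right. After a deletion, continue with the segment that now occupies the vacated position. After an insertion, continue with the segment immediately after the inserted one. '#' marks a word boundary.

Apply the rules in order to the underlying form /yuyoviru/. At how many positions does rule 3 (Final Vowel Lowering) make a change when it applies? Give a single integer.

1 Syncope: [yuyoviru] → [yyovru]
2 Glottal Epenthesis: no change — [yyovru]
3 Final Vowel Lowering: [yyovru] → [yyovro]
Rule 3 changed 1 position(s).

1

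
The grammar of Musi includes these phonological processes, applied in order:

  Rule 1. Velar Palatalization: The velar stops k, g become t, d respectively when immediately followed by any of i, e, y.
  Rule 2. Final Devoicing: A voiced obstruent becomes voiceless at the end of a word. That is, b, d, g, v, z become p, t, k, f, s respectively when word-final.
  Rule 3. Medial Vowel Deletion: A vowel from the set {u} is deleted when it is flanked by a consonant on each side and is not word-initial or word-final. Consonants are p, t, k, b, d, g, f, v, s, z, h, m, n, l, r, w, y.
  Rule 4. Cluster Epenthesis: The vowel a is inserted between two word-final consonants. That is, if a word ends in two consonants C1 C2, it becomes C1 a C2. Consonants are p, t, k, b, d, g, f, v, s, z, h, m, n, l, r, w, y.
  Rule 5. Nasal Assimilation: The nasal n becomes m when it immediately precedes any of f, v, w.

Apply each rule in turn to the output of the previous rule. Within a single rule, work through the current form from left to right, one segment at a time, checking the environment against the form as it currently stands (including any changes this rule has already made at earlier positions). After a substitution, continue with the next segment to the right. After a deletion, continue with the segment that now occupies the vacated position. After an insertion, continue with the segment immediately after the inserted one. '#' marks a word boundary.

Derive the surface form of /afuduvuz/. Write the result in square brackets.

[afdvas]

Rule 1 Velar Palatalization: no change — [afuduvuz]
Rule 2 Final Devoicing: [afuduvuz] → [afuduvus]
Rule 3 Medial Vowel Deletion: [afuduvus] → [afdvs]
Rule 4 Cluster Epenthesis: [afdvs] → [afdvas]
Rule 5 Nasal Assimilation: no change — [afdvas]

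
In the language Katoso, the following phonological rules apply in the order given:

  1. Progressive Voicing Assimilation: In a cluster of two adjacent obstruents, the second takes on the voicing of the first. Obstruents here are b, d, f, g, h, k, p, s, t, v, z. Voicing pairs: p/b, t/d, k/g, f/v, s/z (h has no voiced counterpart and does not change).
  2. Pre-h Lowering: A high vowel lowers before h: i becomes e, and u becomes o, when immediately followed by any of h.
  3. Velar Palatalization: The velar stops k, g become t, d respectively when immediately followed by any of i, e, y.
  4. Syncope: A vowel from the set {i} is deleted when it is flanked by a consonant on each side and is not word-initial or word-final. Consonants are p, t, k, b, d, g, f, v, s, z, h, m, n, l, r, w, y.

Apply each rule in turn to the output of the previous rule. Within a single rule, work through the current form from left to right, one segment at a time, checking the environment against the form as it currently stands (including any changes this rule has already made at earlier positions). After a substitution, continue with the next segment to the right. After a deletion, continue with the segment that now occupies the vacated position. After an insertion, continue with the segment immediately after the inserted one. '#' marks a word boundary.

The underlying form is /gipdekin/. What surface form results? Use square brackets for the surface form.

1 Progressive Voicing Assimilation: [gipdekin] → [giptekin]
2 Pre-h Lowering: no change — [giptekin]
3 Velar Palatalization: [giptekin] → [diptetin]
4 Syncope: [diptetin] → [dptetn]

[dptetn]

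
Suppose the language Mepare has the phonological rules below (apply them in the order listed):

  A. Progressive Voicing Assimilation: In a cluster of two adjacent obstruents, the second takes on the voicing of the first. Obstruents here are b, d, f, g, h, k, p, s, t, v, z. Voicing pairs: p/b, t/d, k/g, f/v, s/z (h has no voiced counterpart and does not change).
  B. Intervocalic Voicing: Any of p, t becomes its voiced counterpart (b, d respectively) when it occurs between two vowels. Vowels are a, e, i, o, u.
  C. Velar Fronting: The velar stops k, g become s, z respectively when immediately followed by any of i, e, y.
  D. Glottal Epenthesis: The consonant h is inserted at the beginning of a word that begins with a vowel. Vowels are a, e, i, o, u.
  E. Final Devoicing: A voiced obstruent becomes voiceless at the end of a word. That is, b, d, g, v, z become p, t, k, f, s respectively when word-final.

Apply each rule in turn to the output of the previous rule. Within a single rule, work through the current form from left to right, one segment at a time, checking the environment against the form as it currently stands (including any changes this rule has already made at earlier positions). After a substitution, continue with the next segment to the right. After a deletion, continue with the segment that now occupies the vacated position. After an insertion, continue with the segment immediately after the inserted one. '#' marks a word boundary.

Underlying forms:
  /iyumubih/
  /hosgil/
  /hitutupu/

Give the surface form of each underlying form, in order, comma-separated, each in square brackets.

/iyumubih/:
  A Progressive Voicing Assimilation: no change — [iyumubih]
  B Intervocalic Voicing: no change — [iyumubih]
  C Velar Fronting: no change — [iyumubih]
  D Glottal Epenthesis: [iyumubih] → [hiyumubih]
  E Final Devoicing: no change — [hiyumubih]
/hosgil/:
  A Progressive Voicing Assimilation: [hosgil] → [hoskil]
  B Intervocalic Voicing: no change — [hoskil]
  C Velar Fronting: [hoskil] → [hossil]
  D Glottal Epenthesis: no change — [hossil]
  E Final Devoicing: no change — [hossil]
/hitutupu/:
  A Progressive Voicing Assimilation: no change — [hitutupu]
  B Intervocalic Voicing: [hitutupu] → [hidudubu]
  C Velar Fronting: no change — [hidudubu]
  D Glottal Epenthesis: no change — [hidudubu]
  E Final Devoicing: no change — [hidudubu]

[hiyumubih], [hossil], [hidudubu]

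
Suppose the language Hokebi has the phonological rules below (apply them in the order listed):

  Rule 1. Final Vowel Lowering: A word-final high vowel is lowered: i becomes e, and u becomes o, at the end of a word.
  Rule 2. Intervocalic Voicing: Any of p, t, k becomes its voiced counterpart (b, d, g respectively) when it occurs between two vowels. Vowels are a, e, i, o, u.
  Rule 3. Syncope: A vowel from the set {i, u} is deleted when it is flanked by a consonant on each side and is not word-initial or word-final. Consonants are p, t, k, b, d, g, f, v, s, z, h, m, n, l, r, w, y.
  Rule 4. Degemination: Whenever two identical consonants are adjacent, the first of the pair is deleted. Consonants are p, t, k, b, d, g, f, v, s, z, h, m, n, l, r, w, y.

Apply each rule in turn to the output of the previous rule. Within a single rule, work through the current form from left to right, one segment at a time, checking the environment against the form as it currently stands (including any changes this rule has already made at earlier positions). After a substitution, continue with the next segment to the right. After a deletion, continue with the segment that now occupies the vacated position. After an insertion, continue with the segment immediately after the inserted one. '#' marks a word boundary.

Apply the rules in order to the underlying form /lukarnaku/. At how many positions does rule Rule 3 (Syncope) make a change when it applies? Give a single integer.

1

Rule 1 Final Vowel Lowering: [lukarnaku] → [lukarnako]
Rule 2 Intervocalic Voicing: [lukarnako] → [lugarnago]
Rule 3 Syncope: [lugarnago] → [lgarnago]
Rule 4 Degemination: no change — [lgarnago]
Rule Rule 3 changed 1 position(s).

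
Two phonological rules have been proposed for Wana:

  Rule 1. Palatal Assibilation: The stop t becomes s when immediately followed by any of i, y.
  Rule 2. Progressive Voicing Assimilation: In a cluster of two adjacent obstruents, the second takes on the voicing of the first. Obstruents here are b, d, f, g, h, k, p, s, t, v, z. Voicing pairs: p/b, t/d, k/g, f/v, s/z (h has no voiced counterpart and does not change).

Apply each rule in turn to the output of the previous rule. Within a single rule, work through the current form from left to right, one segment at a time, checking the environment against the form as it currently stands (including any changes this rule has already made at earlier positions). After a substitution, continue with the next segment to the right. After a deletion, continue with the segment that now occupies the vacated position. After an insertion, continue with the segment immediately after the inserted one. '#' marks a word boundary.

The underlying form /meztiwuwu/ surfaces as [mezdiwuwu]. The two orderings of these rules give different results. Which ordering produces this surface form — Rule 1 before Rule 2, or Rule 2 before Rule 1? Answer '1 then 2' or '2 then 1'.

Order 1 then 2:
  1 Palatal Assibilation: [meztiwuwu] → [mezsiwuwu]
  2 Progressive Voicing Assimilation: [mezsiwuwu] → [mezziwuwu]
  result: [mezziwuwu]
Order 2 then 1:
  2 Progressive Voicing Assimilation: [meztiwuwu] → [mezdiwuwu]
  1 Palatal Assibilation: no change — [mezdiwuwu]
  result: [mezdiwuwu]

2 then 1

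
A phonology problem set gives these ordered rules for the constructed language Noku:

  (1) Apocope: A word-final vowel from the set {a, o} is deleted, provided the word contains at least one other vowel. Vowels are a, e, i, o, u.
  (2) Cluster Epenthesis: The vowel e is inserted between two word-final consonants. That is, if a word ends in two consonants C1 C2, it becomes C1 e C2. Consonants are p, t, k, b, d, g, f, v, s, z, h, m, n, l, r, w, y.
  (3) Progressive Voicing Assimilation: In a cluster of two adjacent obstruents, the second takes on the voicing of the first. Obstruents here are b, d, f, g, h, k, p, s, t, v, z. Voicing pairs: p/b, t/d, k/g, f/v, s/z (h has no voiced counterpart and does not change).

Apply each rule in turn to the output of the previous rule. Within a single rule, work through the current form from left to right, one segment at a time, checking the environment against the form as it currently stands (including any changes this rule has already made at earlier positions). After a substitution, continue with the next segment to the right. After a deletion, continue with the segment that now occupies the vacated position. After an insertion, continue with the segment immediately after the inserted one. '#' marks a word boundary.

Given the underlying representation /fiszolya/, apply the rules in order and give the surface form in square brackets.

(1) Apocope: [fiszolya] → [fiszoly]
(2) Cluster Epenthesis: [fiszoly] → [fiszoley]
(3) Progressive Voicing Assimilation: [fiszoley] → [fissoley]

[fissoley]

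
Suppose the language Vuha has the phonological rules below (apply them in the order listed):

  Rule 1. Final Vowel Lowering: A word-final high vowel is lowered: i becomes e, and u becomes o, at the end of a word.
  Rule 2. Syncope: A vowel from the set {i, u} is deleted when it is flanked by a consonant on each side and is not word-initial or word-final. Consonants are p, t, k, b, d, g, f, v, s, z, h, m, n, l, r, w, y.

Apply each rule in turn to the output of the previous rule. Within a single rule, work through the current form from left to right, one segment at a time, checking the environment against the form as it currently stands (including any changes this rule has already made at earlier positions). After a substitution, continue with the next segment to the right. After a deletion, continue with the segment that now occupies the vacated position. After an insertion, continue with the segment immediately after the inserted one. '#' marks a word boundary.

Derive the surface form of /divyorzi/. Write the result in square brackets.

[dvyorze]

Rule 1 Final Vowel Lowering: [divyorzi] → [divyorze]
Rule 2 Syncope: [divyorze] → [dvyorze]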